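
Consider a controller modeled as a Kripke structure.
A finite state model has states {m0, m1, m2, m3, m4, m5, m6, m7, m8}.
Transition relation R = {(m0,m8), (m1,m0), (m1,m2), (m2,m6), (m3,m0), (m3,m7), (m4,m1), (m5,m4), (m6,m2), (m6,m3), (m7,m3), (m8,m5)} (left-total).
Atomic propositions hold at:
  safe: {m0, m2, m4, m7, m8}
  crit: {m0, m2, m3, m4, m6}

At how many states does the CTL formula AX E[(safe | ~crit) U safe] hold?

Sat(~crit) = {m1, m5, m7, m8}
Sat(safe | ~crit) = {m0, m1, m2, m4, m5, m7, m8}
E[(safe | ~crit) U safe]: least fixpoint, start Z0 = Sat(safe) = {m0, m2, m4, m7, m8}, add states in Sat(safe | ~crit) with some successor in Z. Z1 = {m0, m1, m2, m4, m5, m7, m8}; fixed.
Sat(E[(safe | ~crit) U safe]) = {m0, m1, m2, m4, m5, m7, m8}
Sat(AX E[(safe | ~crit) U safe]) = {s : every successor in {m0, m1, m2, m4, m5, m7, m8}} = {m0, m1, m3, m4, m5, m8}
|Sat(AX E[(safe | ~crit) U safe])| = |{m0, m1, m3, m4, m5, m8}| = 6.

6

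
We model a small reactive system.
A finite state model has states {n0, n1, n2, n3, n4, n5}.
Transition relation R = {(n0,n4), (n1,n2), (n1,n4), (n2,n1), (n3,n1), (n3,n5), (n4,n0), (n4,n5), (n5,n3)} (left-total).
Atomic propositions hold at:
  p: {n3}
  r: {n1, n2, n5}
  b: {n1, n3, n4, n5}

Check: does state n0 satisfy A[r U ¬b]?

Yes

Sat(¬b) = {n0, n2}
A[r U ¬b]: least fixpoint, start Z0 = Sat(¬b) = {n0, n2}, add states in Sat(r) with every successor in Z. Already a fixed point.
Sat(A[r U ¬b]) = {n0, n2}
n0 ∈ Sat(A[r U ¬b]) = {n0, n2}, so the formula holds at n0.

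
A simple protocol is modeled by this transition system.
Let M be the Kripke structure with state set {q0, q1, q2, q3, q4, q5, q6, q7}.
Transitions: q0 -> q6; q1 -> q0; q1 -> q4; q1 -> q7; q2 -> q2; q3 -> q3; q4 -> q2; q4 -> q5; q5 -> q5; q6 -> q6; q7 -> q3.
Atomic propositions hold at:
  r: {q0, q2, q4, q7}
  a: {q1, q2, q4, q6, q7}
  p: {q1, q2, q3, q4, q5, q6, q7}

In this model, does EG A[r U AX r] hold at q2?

Yes

Sat(AX r) = {s : every successor in {q0, q2, q4, q7}} = {q1, q2}
A[r U AX r]: least fixpoint, start Z0 = Sat(AX r) = {q1, q2}, add states in Sat(r) with every successor in Z. Already a fixed point.
Sat(A[r U AX r]) = {q1, q2}
EG A[r U AX r]: greatest fixpoint, start Z0 = {q1, q2}, keep only states in Sat with some successor in Z. Z1 = {q2}; fixed.
Sat(EG A[r U AX r]) = {q2}
q2 ∈ Sat(EG A[r U AX r]) = {q2}, so the formula holds at q2.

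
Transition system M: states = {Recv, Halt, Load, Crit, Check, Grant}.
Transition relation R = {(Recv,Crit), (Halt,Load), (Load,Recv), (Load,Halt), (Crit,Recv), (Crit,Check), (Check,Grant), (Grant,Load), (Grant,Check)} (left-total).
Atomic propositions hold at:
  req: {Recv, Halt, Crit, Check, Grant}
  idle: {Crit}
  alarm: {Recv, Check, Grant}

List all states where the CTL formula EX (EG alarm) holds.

EG alarm: greatest fixpoint, start Z0 = {Recv, Check, Grant}, keep only states in Sat with some successor in Z. Z1 = {Check, Grant}; fixed.
Sat(EG alarm) = {Check, Grant}
Sat(EX (EG alarm)) = {s : some successor in {Check, Grant}} = {Crit, Check, Grant}

{Crit, Check, Grant}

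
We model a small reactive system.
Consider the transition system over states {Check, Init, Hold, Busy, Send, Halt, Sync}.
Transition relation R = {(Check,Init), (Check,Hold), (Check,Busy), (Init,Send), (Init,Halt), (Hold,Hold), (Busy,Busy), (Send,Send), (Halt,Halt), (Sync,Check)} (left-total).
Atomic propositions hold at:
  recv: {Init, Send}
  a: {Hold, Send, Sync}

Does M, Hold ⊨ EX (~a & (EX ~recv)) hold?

No

Sat(~a) = {Check, Init, Busy, Halt}
Sat(~recv) = {Check, Hold, Busy, Halt, Sync}
Sat(EX ~recv) = {s : some successor in {Check, Hold, Busy, Halt, Sync}} = {Check, Init, Hold, Busy, Halt, Sync}
Sat(~a & (EX ~recv)) = {Check, Init, Busy, Halt}
Sat(EX (~a & (EX ~recv))) = {s : some successor in {Check, Init, Busy, Halt}} = {Check, Init, Busy, Halt, Sync}
Hold ∉ Sat(EX (~a & (EX ~recv))) = {Check, Init, Busy, Halt, Sync}, so the formula does not hold at Hold.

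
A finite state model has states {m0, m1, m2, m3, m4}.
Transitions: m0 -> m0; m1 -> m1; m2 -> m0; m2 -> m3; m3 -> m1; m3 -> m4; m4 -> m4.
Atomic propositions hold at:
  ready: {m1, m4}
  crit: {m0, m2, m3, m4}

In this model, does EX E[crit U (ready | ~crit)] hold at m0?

No

Sat(~crit) = {m1}
Sat(ready | ~crit) = {m1, m4}
E[crit U (ready | ~crit)]: least fixpoint, start Z0 = Sat((ready | ~crit)) = {m1, m4}, add states in Sat(crit) with some successor in Z. Z1 = {m1, m3, m4}; Z2 = {m1, m2, m3, m4}; fixed.
Sat(E[crit U (ready | ~crit)]) = {m1, m2, m3, m4}
Sat(EX E[crit U (ready | ~crit)]) = {s : some successor in {m1, m2, m3, m4}} = {m1, m2, m3, m4}
m0 ∉ Sat(EX E[crit U (ready | ~crit)]) = {m1, m2, m3, m4}, so the formula does not hold at m0.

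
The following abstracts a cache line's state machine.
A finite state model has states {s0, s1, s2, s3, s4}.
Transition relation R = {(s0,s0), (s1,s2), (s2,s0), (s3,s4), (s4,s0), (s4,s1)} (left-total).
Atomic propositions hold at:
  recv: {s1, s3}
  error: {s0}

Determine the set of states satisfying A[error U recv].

{s1, s3}

A[error U recv]: least fixpoint, start Z0 = Sat(recv) = {s1, s3}, add states in Sat(error) with every successor in Z. Already a fixed point.
Sat(A[error U recv]) = {s1, s3}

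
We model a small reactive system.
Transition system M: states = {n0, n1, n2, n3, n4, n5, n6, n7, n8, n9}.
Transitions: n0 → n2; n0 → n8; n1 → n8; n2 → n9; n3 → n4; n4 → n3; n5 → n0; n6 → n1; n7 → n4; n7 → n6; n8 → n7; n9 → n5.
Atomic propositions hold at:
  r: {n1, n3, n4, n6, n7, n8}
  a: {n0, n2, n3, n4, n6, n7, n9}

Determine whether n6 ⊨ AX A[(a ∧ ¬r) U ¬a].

Sat(¬r) = {n0, n2, n5, n9}
Sat(a ∧ ¬r) = {n0, n2, n9}
Sat(¬a) = {n1, n5, n8}
A[(a ∧ ¬r) U ¬a]: least fixpoint, start Z0 = Sat(¬a) = {n1, n5, n8}, add states in Sat(a ∧ ¬r) with every successor in Z. Z1 = {n1, n5, n8, n9}; Z2 = {n1, n2, n5, n8, n9}; Z3 = {n0, n1, n2, n5, n8, n9}; fixed.
Sat(A[(a ∧ ¬r) U ¬a]) = {n0, n1, n2, n5, n8, n9}
Sat(AX A[(a ∧ ¬r) U ¬a]) = {s : every successor in {n0, n1, n2, n5, n8, n9}} = {n0, n1, n2, n5, n6, n9}
n6 ∈ Sat(AX A[(a ∧ ¬r) U ¬a]) = {n0, n1, n2, n5, n6, n9}, so the formula holds at n6.

Yes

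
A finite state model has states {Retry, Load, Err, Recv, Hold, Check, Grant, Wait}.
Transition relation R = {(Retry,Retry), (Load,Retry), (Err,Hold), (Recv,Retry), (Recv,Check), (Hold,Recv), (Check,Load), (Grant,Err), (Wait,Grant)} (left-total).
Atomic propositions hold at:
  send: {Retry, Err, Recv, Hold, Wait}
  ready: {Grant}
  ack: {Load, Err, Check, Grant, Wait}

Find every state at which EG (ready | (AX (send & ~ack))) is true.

Sat(~ack) = {Retry, Recv, Hold}
Sat(send & ~ack) = {Retry, Recv, Hold}
Sat(AX (send & ~ack)) = {s : every successor in {Retry, Recv, Hold}} = {Retry, Load, Err, Hold}
Sat(ready | (AX (send & ~ack))) = {Retry, Load, Err, Hold, Grant}
EG (ready | (AX (send & ~ack))): greatest fixpoint, start Z0 = {Retry, Load, Err, Hold, Grant}, keep only states in Sat with some successor in Z. Z1 = {Retry, Load, Err, Grant}; Z2 = {Retry, Load, Grant}; Z3 = {Retry, Load}; fixed.
Sat(EG (ready | (AX (send & ~ack)))) = {Retry, Load}

{Retry, Load}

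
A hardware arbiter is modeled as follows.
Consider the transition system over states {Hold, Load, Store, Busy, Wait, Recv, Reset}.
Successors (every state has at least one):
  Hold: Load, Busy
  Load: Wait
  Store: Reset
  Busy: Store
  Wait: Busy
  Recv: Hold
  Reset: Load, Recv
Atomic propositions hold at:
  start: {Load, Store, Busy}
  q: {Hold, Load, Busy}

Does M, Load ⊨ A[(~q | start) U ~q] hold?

Yes

Sat(~q) = {Store, Wait, Recv, Reset}
Sat(~q | start) = {Load, Store, Busy, Wait, Recv, Reset}
A[(~q | start) U ~q]: least fixpoint, start Z0 = Sat(~q) = {Store, Wait, Recv, Reset}, add states in Sat(~q | start) with every successor in Z. Z1 = {Load, Store, Busy, Wait, Recv, Reset}; fixed.
Sat(A[(~q | start) U ~q]) = {Load, Store, Busy, Wait, Recv, Reset}
Load ∈ Sat(A[(~q | start) U ~q]) = {Load, Store, Busy, Wait, Recv, Reset}, so the formula holds at Load.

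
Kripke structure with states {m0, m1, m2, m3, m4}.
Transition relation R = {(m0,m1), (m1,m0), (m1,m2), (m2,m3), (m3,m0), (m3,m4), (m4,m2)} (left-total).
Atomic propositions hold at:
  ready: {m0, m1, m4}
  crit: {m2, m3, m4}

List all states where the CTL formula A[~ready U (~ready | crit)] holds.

{m2, m3, m4}

Sat(~ready) = {m2, m3}
Sat(~ready | crit) = {m2, m3, m4}
A[~ready U (~ready | crit)]: least fixpoint, start Z0 = Sat((~ready | crit)) = {m2, m3, m4}, add states in Sat(~ready) with every successor in Z. Already a fixed point.
Sat(A[~ready U (~ready | crit)]) = {m2, m3, m4}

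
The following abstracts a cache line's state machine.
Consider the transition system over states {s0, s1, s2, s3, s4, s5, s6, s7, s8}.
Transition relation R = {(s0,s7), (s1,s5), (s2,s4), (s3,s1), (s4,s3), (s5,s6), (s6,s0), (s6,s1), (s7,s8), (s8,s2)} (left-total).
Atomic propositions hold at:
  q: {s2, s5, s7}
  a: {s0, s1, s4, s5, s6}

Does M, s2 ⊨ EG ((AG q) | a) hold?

No

AG q: greatest fixpoint, start Z0 = {s2, s5, s7}, keep only states in Sat with every successor in Z. Z1 = ∅; fixed.
Sat(AG q) = ∅
Sat((AG q) | a) = {s0, s1, s4, s5, s6}
EG ((AG q) | a): greatest fixpoint, start Z0 = {s0, s1, s4, s5, s6}, keep only states in Sat with some successor in Z. Z1 = {s1, s5, s6}; fixed.
Sat(EG ((AG q) | a)) = {s1, s5, s6}
s2 ∉ Sat(EG ((AG q) | a)) = {s1, s5, s6}, so the formula does not hold at s2.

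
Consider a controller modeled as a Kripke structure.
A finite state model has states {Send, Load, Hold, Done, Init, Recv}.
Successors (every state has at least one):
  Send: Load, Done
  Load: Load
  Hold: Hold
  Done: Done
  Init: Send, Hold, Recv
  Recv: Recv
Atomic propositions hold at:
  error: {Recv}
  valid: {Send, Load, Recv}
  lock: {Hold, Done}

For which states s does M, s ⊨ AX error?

{Recv}

Sat(AX error) = {s : every successor in {Recv}} = {Recv}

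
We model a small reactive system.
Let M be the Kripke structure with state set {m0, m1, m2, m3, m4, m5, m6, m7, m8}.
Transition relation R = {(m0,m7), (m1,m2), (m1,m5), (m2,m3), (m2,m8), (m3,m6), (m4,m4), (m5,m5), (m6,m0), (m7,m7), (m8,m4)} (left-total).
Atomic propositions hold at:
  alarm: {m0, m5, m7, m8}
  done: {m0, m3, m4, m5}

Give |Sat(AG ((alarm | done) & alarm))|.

3

Sat(alarm | done) = {m0, m3, m4, m5, m7, m8}
Sat((alarm | done) & alarm) = {m0, m5, m7, m8}
AG ((alarm | done) & alarm): greatest fixpoint, start Z0 = {m0, m5, m7, m8}, keep only states in Sat with every successor in Z. Z1 = {m0, m5, m7}; fixed.
Sat(AG ((alarm | done) & alarm)) = {m0, m5, m7}
|Sat(AG ((alarm | done) & alarm))| = |{m0, m5, m7}| = 3.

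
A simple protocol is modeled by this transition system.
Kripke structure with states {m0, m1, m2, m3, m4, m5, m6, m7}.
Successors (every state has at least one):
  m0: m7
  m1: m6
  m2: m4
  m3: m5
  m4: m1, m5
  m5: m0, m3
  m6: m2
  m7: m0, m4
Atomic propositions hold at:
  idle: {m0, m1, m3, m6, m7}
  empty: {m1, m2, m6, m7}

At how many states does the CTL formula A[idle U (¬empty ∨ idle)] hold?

7

Sat(¬empty) = {m0, m3, m4, m5}
Sat(¬empty ∨ idle) = {m0, m1, m3, m4, m5, m6, m7}
A[idle U (¬empty ∨ idle)]: least fixpoint, start Z0 = Sat((¬empty ∨ idle)) = {m0, m1, m3, m4, m5, m6, m7}, add states in Sat(idle) with every successor in Z. Already a fixed point.
Sat(A[idle U (¬empty ∨ idle)]) = {m0, m1, m3, m4, m5, m6, m7}
|Sat(A[idle U (¬empty ∨ idle)])| = |{m0, m1, m3, m4, m5, m6, m7}| = 7.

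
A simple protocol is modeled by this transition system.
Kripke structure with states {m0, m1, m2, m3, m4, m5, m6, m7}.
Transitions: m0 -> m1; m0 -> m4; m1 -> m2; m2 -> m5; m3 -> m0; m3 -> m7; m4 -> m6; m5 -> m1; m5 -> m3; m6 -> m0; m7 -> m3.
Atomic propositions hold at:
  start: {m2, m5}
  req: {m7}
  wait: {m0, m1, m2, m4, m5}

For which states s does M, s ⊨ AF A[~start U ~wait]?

Sat(~start) = {m0, m1, m3, m4, m6, m7}
Sat(~wait) = {m3, m6, m7}
A[~start U ~wait]: least fixpoint, start Z0 = Sat(~wait) = {m3, m6, m7}, add states in Sat(~start) with every successor in Z. Z1 = {m3, m4, m6, m7}; fixed.
Sat(A[~start U ~wait]) = {m3, m4, m6, m7}
AF A[~start U ~wait]: least fixpoint, start Z0 = {m3, m4, m6, m7}, add states with every successor in Z. Already a fixed point.
Sat(AF A[~start U ~wait]) = {m3, m4, m6, m7}

{m3, m4, m6, m7}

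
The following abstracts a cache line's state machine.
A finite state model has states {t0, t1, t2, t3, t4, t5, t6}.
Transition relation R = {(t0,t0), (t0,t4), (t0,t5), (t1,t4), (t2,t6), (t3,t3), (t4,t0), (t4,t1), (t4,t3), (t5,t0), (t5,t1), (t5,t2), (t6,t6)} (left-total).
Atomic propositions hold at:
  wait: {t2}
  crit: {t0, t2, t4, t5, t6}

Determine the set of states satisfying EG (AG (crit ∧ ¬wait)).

Sat(¬wait) = {t0, t1, t3, t4, t5, t6}
Sat(crit ∧ ¬wait) = {t0, t4, t5, t6}
AG (crit ∧ ¬wait): greatest fixpoint, start Z0 = {t0, t4, t5, t6}, keep only states in Sat with every successor in Z. Z1 = {t0, t6}; Z2 = {t6}; fixed.
Sat(AG (crit ∧ ¬wait)) = {t6}
EG (AG (crit ∧ ¬wait)): greatest fixpoint, start Z0 = {t6}, keep only states in Sat with some successor in Z. Already a fixed point.
Sat(EG (AG (crit ∧ ¬wait))) = {t6}

{t6}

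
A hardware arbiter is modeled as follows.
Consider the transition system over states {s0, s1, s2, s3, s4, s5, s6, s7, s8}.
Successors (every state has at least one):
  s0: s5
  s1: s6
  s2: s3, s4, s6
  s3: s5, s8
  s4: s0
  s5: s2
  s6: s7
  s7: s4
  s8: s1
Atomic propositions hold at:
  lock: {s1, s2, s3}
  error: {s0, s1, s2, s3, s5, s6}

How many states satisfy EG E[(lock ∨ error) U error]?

Sat(lock ∨ error) = {s0, s1, s2, s3, s5, s6}
E[(lock ∨ error) U error]: least fixpoint, start Z0 = Sat(error) = {s0, s1, s2, s3, s5, s6}, add states in Sat(lock ∨ error) with some successor in Z. Already a fixed point.
Sat(E[(lock ∨ error) U error]) = {s0, s1, s2, s3, s5, s6}
EG E[(lock ∨ error) U error]: greatest fixpoint, start Z0 = {s0, s1, s2, s3, s5, s6}, keep only states in Sat with some successor in Z. Z1 = {s0, s1, s2, s3, s5}; Z2 = {s0, s2, s3, s5}; fixed.
Sat(EG E[(lock ∨ error) U error]) = {s0, s2, s3, s5}
|Sat(EG E[(lock ∨ error) U error])| = |{s0, s2, s3, s5}| = 4.

4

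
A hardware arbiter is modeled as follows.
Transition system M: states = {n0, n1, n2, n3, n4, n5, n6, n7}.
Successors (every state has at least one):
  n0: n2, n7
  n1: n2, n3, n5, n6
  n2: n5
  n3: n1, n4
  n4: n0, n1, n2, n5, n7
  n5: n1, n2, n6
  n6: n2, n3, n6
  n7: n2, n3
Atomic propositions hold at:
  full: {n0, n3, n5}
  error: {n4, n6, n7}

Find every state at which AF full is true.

AF full: least fixpoint, start Z0 = {n0, n3, n5}, add states with every successor in Z. Z1 = {n0, n2, n3, n5}; Z2 = {n0, n2, n3, n5, n7}; fixed.
Sat(AF full) = {n0, n2, n3, n5, n7}

{n0, n2, n3, n5, n7}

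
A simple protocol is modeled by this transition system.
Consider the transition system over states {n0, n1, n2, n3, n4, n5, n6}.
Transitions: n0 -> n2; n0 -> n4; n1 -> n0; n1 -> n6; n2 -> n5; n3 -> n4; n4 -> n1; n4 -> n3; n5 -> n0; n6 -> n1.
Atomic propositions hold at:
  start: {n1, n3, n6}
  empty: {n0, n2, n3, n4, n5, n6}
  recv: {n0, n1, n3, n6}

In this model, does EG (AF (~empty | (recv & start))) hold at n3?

Yes

Sat(~empty) = {n1}
Sat(recv & start) = {n1, n3, n6}
Sat(~empty | (recv & start)) = {n1, n3, n6}
AF (~empty | (recv & start)): least fixpoint, start Z0 = {n1, n3, n6}, add states with every successor in Z. Z1 = {n1, n3, n4, n6}; fixed.
Sat(AF (~empty | (recv & start))) = {n1, n3, n4, n6}
EG (AF (~empty | (recv & start))): greatest fixpoint, start Z0 = {n1, n3, n4, n6}, keep only states in Sat with some successor in Z. Already a fixed point.
Sat(EG (AF (~empty | (recv & start)))) = {n1, n3, n4, n6}
n3 ∈ Sat(EG (AF (~empty | (recv & start)))) = {n1, n3, n4, n6}, so the formula holds at n3.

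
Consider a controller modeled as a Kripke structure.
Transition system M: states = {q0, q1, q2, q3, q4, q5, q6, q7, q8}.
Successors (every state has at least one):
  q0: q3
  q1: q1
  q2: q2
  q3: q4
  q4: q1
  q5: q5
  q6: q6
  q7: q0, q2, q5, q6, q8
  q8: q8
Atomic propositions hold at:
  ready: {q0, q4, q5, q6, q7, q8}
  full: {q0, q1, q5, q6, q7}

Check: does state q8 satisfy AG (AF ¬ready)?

No

Sat(¬ready) = {q1, q2, q3}
AF ¬ready: least fixpoint, start Z0 = {q1, q2, q3}, add states with every successor in Z. Z1 = {q0, q1, q2, q3, q4}; fixed.
Sat(AF ¬ready) = {q0, q1, q2, q3, q4}
AG (AF ¬ready): greatest fixpoint, start Z0 = {q0, q1, q2, q3, q4}, keep only states in Sat with every successor in Z. Already a fixed point.
Sat(AG (AF ¬ready)) = {q0, q1, q2, q3, q4}
q8 ∉ Sat(AG (AF ¬ready)) = {q0, q1, q2, q3, q4}, so the formula does not hold at q8.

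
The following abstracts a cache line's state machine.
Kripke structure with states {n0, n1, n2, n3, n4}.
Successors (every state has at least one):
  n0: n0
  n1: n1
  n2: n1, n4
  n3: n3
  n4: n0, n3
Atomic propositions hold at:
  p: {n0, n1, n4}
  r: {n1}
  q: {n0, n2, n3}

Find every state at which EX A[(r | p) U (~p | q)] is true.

Sat(r | p) = {n0, n1, n4}
Sat(~p) = {n2, n3}
Sat(~p | q) = {n0, n2, n3}
A[(r | p) U (~p | q)]: least fixpoint, start Z0 = Sat((~p | q)) = {n0, n2, n3}, add states in Sat(r | p) with every successor in Z. Z1 = {n0, n2, n3, n4}; fixed.
Sat(A[(r | p) U (~p | q)]) = {n0, n2, n3, n4}
Sat(EX A[(r | p) U (~p | q)]) = {s : some successor in {n0, n2, n3, n4}} = {n0, n2, n3, n4}

{n0, n2, n3, n4}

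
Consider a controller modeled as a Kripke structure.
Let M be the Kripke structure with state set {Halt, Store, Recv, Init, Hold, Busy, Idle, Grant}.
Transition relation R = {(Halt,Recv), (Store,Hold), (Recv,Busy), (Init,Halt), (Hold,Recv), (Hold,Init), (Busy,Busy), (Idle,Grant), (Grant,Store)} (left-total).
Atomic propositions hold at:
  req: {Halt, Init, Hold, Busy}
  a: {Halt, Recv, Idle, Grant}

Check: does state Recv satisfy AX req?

Yes

Sat(AX req) = {s : every successor in {Halt, Init, Hold, Busy}} = {Store, Recv, Init, Busy}
Recv ∈ Sat(AX req) = {Store, Recv, Init, Busy}, so the formula holds at Recv.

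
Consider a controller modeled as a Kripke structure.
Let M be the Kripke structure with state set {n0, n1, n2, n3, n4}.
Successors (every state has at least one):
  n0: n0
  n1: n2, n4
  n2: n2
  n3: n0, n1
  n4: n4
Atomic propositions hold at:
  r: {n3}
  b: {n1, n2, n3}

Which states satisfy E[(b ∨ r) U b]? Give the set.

{n1, n2, n3}

Sat(b ∨ r) = {n1, n2, n3}
E[(b ∨ r) U b]: least fixpoint, start Z0 = Sat(b) = {n1, n2, n3}, add states in Sat(b ∨ r) with some successor in Z. Already a fixed point.
Sat(E[(b ∨ r) U b]) = {n1, n2, n3}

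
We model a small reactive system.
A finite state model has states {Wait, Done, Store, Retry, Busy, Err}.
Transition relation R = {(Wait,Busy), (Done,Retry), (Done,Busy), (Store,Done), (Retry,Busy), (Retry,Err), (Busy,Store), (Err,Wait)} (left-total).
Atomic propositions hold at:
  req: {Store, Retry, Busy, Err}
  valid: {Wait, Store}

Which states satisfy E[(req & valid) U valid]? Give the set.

Sat(req & valid) = {Store}
E[(req & valid) U valid]: least fixpoint, start Z0 = Sat(valid) = {Wait, Store}, add states in Sat(req & valid) with some successor in Z. Already a fixed point.
Sat(E[(req & valid) U valid]) = {Wait, Store}

{Wait, Store}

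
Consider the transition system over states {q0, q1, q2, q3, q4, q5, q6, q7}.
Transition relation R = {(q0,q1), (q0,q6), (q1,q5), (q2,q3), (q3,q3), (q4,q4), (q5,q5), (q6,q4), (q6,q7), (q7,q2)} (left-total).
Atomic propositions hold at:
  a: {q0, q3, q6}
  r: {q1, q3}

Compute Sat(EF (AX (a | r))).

Sat(a | r) = {q0, q1, q3, q6}
Sat(AX (a | r)) = {s : every successor in {q0, q1, q3, q6}} = {q0, q2, q3}
EF (AX (a | r)): least fixpoint, start Z0 = {q0, q2, q3}, add states with some successor in Z. Z1 = {q0, q2, q3, q7}; Z2 = {q0, q2, q3, q6, q7}; fixed.
Sat(EF (AX (a | r))) = {q0, q2, q3, q6, q7}

{q0, q2, q3, q6, q7}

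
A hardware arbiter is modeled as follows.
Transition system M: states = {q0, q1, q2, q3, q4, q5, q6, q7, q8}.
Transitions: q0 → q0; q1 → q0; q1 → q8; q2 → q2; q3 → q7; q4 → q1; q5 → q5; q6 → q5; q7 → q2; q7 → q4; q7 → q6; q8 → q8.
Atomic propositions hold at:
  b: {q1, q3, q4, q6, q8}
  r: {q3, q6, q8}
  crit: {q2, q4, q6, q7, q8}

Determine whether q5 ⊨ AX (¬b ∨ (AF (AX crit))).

Sat(¬b) = {q0, q2, q5, q7}
Sat(AX crit) = {s : every successor in {q2, q4, q6, q7, q8}} = {q2, q3, q7, q8}
AF (AX crit): least fixpoint, start Z0 = {q2, q3, q7, q8}, add states with every successor in Z. Already a fixed point.
Sat(AF (AX crit)) = {q2, q3, q7, q8}
Sat(¬b ∨ (AF (AX crit))) = {q0, q2, q3, q5, q7, q8}
Sat(AX (¬b ∨ (AF (AX crit)))) = {s : every successor in {q0, q2, q3, q5, q7, q8}} = {q0, q1, q2, q3, q5, q6, q8}
q5 ∈ Sat(AX (¬b ∨ (AF (AX crit)))) = {q0, q1, q2, q3, q5, q6, q8}, so the formula holds at q5.

Yes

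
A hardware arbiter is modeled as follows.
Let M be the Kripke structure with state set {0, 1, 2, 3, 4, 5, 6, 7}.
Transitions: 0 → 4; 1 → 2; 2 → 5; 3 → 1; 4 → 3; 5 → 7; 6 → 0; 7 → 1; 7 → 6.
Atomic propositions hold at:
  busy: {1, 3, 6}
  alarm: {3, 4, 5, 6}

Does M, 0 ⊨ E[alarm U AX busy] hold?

No

Sat(AX busy) = {s : every successor in {1, 3, 6}} = {3, 4, 7}
E[alarm U AX busy]: least fixpoint, start Z0 = Sat(AX busy) = {3, 4, 7}, add states in Sat(alarm) with some successor in Z. Z1 = {3, 4, 5, 7}; fixed.
Sat(E[alarm U AX busy]) = {3, 4, 5, 7}
0 ∉ Sat(E[alarm U AX busy]) = {3, 4, 5, 7}, so the formula does not hold at 0.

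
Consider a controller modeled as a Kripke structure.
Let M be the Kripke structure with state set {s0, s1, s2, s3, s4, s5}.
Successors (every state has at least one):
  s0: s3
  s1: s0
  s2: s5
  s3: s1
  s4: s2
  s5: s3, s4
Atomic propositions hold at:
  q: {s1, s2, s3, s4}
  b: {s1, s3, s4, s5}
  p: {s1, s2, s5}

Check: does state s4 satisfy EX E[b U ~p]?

No

Sat(~p) = {s0, s3, s4}
E[b U ~p]: least fixpoint, start Z0 = Sat(~p) = {s0, s3, s4}, add states in Sat(b) with some successor in Z. Z1 = {s0, s1, s3, s4, s5}; fixed.
Sat(E[b U ~p]) = {s0, s1, s3, s4, s5}
Sat(EX E[b U ~p]) = {s : some successor in {s0, s1, s3, s4, s5}} = {s0, s1, s2, s3, s5}
s4 ∉ Sat(EX E[b U ~p]) = {s0, s1, s2, s3, s5}, so the formula does not hold at s4.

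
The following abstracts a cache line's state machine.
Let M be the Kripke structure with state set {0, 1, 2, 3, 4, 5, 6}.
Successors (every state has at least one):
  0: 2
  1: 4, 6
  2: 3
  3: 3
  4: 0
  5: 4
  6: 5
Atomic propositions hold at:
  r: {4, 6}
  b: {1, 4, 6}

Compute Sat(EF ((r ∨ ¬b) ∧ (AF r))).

{1, 4, 5, 6}

Sat(¬b) = {0, 2, 3, 5}
Sat(r ∨ ¬b) = {0, 2, 3, 4, 5, 6}
AF r: least fixpoint, start Z0 = {4, 6}, add states with every successor in Z. Z1 = {1, 4, 5, 6}; fixed.
Sat(AF r) = {1, 4, 5, 6}
Sat((r ∨ ¬b) ∧ (AF r)) = {4, 5, 6}
EF ((r ∨ ¬b) ∧ (AF r)): least fixpoint, start Z0 = {4, 5, 6}, add states with some successor in Z. Z1 = {1, 4, 5, 6}; fixed.
Sat(EF ((r ∨ ¬b) ∧ (AF r))) = {1, 4, 5, 6}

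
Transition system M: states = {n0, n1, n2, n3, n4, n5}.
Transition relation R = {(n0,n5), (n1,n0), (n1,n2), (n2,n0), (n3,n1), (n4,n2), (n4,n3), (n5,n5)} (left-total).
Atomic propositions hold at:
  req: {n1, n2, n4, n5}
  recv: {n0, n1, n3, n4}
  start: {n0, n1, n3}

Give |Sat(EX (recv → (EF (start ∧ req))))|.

5

Sat(start ∧ req) = {n1}
EF (start ∧ req): least fixpoint, start Z0 = {n1}, add states with some successor in Z. Z1 = {n1, n3}; Z2 = {n1, n3, n4}; fixed.
Sat(EF (start ∧ req)) = {n1, n3, n4}
Sat(recv → (EF (start ∧ req))) = {n1, n2, n3, n4, n5}
Sat(EX (recv → (EF (start ∧ req)))) = {s : some successor in {n1, n2, n3, n4, n5}} = {n0, n1, n3, n4, n5}
|Sat(EX (recv → (EF (start ∧ req))))| = |{n0, n1, n3, n4, n5}| = 5.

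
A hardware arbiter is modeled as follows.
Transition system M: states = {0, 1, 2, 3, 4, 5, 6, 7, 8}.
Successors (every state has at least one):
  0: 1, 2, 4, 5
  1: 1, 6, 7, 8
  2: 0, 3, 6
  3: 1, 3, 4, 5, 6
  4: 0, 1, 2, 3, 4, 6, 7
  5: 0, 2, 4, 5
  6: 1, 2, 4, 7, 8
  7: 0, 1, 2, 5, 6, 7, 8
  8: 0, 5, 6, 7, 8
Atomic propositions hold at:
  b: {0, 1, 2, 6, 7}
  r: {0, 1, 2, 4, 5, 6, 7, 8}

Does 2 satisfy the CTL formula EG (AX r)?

No

Sat(AX r) = {s : every successor in {0, 1, 2, 4, 5, 6, 7, 8}} = {0, 1, 5, 6, 7, 8}
EG (AX r): greatest fixpoint, start Z0 = {0, 1, 5, 6, 7, 8}, keep only states in Sat with some successor in Z. Already a fixed point.
Sat(EG (AX r)) = {0, 1, 5, 6, 7, 8}
2 ∉ Sat(EG (AX r)) = {0, 1, 5, 6, 7, 8}, so the formula does not hold at 2.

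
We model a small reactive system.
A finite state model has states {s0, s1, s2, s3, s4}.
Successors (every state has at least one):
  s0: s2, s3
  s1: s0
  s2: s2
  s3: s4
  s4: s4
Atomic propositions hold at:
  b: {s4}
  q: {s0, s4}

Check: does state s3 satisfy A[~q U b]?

Yes

Sat(~q) = {s1, s2, s3}
A[~q U b]: least fixpoint, start Z0 = Sat(b) = {s4}, add states in Sat(~q) with every successor in Z. Z1 = {s3, s4}; fixed.
Sat(A[~q U b]) = {s3, s4}
s3 ∈ Sat(A[~q U b]) = {s3, s4}, so the formula holds at s3.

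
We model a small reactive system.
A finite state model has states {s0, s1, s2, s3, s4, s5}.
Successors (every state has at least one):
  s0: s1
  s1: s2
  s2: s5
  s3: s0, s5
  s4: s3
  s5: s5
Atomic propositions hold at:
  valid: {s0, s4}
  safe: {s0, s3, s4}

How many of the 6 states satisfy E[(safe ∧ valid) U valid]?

2

Sat(safe ∧ valid) = {s0, s4}
E[(safe ∧ valid) U valid]: least fixpoint, start Z0 = Sat(valid) = {s0, s4}, add states in Sat(safe ∧ valid) with some successor in Z. Already a fixed point.
Sat(E[(safe ∧ valid) U valid]) = {s0, s4}
|Sat(E[(safe ∧ valid) U valid])| = |{s0, s4}| = 2.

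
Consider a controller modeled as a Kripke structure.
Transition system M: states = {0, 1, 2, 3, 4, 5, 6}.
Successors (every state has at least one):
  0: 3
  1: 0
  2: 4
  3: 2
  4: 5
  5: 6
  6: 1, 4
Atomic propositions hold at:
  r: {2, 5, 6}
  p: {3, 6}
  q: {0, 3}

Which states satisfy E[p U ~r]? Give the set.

{0, 1, 3, 4, 6}

Sat(~r) = {0, 1, 3, 4}
E[p U ~r]: least fixpoint, start Z0 = Sat(~r) = {0, 1, 3, 4}, add states in Sat(p) with some successor in Z. Z1 = {0, 1, 3, 4, 6}; fixed.
Sat(E[p U ~r]) = {0, 1, 3, 4, 6}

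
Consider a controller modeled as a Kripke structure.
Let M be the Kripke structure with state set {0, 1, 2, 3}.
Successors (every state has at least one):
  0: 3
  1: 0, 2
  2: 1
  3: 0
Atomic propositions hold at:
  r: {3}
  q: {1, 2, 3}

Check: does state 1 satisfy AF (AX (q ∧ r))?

Sat(q ∧ r) = {3}
Sat(AX (q ∧ r)) = {s : every successor in {3}} = {0}
AF (AX (q ∧ r)): least fixpoint, start Z0 = {0}, add states with every successor in Z. Z1 = {0, 3}; fixed.
Sat(AF (AX (q ∧ r))) = {0, 3}
1 ∉ Sat(AF (AX (q ∧ r))) = {0, 3}, so the formula does not hold at 1.

No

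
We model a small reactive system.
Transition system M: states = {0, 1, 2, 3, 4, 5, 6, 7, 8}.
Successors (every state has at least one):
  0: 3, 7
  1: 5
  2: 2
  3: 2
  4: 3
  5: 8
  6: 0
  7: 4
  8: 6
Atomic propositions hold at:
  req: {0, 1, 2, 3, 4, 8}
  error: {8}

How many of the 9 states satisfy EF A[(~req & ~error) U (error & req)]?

Sat(~req) = {5, 6, 7}
Sat(~error) = {0, 1, 2, 3, 4, 5, 6, 7}
Sat(~req & ~error) = {5, 6, 7}
Sat(error & req) = {8}
A[(~req & ~error) U (error & req)]: least fixpoint, start Z0 = Sat((error & req)) = {8}, add states in Sat(~req & ~error) with every successor in Z. Z1 = {5, 8}; fixed.
Sat(A[(~req & ~error) U (error & req)]) = {5, 8}
EF A[(~req & ~error) U (error & req)]: least fixpoint, start Z0 = {5, 8}, add states with some successor in Z. Z1 = {1, 5, 8}; fixed.
Sat(EF A[(~req & ~error) U (error & req)]) = {1, 5, 8}
|Sat(EF A[(~req & ~error) U (error & req)])| = |{1, 5, 8}| = 3.

3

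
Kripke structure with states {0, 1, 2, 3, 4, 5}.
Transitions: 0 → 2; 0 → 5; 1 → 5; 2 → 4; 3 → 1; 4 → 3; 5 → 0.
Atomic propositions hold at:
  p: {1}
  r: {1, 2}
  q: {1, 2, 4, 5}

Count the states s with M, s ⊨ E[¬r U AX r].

2

Sat(¬r) = {0, 3, 4, 5}
Sat(AX r) = {s : every successor in {1, 2}} = {3}
E[¬r U AX r]: least fixpoint, start Z0 = Sat(AX r) = {3}, add states in Sat(¬r) with some successor in Z. Z1 = {3, 4}; fixed.
Sat(E[¬r U AX r]) = {3, 4}
|Sat(E[¬r U AX r])| = |{3, 4}| = 2.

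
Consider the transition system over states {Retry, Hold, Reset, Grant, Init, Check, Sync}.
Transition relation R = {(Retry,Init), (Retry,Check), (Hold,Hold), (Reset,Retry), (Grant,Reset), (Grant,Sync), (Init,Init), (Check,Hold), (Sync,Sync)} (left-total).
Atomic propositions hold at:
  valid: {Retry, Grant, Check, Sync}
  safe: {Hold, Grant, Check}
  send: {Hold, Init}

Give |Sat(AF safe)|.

3

AF safe: least fixpoint, start Z0 = {Hold, Grant, Check}, add states with every successor in Z. Already a fixed point.
Sat(AF safe) = {Hold, Grant, Check}
|Sat(AF safe)| = |{Hold, Grant, Check}| = 3.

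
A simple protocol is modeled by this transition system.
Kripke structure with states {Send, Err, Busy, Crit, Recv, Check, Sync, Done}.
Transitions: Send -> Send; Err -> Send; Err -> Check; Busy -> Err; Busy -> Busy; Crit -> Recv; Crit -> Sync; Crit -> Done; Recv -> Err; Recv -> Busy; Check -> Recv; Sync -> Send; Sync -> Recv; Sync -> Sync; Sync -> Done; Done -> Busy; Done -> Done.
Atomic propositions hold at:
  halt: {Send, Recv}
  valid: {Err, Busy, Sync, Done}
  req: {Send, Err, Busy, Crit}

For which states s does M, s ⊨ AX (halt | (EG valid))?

{Send, Crit, Check, Sync, Done}

EG valid: greatest fixpoint, start Z0 = {Err, Busy, Sync, Done}, keep only states in Sat with some successor in Z. Z1 = {Busy, Sync, Done}; fixed.
Sat(EG valid) = {Busy, Sync, Done}
Sat(halt | (EG valid)) = {Send, Busy, Recv, Sync, Done}
Sat(AX (halt | (EG valid))) = {s : every successor in {Send, Busy, Recv, Sync, Done}} = {Send, Crit, Check, Sync, Done}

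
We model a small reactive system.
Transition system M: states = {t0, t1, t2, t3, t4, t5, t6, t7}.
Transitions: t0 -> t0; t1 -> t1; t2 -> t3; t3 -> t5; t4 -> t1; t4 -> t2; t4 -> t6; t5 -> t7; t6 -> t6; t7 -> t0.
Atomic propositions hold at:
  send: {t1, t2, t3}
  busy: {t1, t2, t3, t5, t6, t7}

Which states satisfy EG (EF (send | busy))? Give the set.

Sat(send | busy) = {t1, t2, t3, t5, t6, t7}
EF (send | busy): least fixpoint, start Z0 = {t1, t2, t3, t5, t6, t7}, add states with some successor in Z. Z1 = {t1, t2, t3, t4, t5, t6, t7}; fixed.
Sat(EF (send | busy)) = {t1, t2, t3, t4, t5, t6, t7}
EG (EF (send | busy)): greatest fixpoint, start Z0 = {t1, t2, t3, t4, t5, t6, t7}, keep only states in Sat with some successor in Z. Z1 = {t1, t2, t3, t4, t5, t6}; Z2 = {t1, t2, t3, t4, t6}; Z3 = {t1, t2, t4, t6}; Z4 = {t1, t4, t6}; fixed.
Sat(EG (EF (send | busy))) = {t1, t4, t6}

{t1, t4, t6}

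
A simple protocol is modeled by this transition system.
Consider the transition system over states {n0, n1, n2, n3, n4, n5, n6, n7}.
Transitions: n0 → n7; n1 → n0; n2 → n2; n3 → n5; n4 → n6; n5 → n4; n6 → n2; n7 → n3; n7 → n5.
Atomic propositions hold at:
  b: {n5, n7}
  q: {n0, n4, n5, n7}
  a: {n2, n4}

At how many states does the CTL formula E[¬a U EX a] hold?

7

Sat(¬a) = {n0, n1, n3, n5, n6, n7}
Sat(EX a) = {s : some successor in {n2, n4}} = {n2, n5, n6}
E[¬a U EX a]: least fixpoint, start Z0 = Sat(EX a) = {n2, n5, n6}, add states in Sat(¬a) with some successor in Z. Z1 = {n2, n3, n5, n6, n7}; Z2 = {n0, n2, n3, n5, n6, n7}; Z3 = {n0, n1, n2, n3, n5, n6, n7}; fixed.
Sat(E[¬a U EX a]) = {n0, n1, n2, n3, n5, n6, n7}
|Sat(E[¬a U EX a])| = |{n0, n1, n2, n3, n5, n6, n7}| = 7.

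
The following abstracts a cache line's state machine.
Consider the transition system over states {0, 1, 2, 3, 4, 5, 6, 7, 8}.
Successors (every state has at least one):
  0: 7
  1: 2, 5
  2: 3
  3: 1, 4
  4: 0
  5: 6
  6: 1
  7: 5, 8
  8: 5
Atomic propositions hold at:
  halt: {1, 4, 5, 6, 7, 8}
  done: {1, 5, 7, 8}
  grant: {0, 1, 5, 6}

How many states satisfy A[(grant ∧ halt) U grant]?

Sat(grant ∧ halt) = {1, 5, 6}
A[(grant ∧ halt) U grant]: least fixpoint, start Z0 = Sat(grant) = {0, 1, 5, 6}, add states in Sat(grant ∧ halt) with every successor in Z. Already a fixed point.
Sat(A[(grant ∧ halt) U grant]) = {0, 1, 5, 6}
|Sat(A[(grant ∧ halt) U grant])| = |{0, 1, 5, 6}| = 4.

4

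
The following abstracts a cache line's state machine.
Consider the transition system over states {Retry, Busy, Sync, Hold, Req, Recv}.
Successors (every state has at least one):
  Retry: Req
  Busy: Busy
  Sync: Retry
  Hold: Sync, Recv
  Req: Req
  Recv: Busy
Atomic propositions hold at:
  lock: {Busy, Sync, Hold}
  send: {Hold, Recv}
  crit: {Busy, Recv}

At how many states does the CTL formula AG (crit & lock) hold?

Sat(crit & lock) = {Busy}
AG (crit & lock): greatest fixpoint, start Z0 = {Busy}, keep only states in Sat with every successor in Z. Already a fixed point.
Sat(AG (crit & lock)) = {Busy}
|Sat(AG (crit & lock))| = |{Busy}| = 1.

1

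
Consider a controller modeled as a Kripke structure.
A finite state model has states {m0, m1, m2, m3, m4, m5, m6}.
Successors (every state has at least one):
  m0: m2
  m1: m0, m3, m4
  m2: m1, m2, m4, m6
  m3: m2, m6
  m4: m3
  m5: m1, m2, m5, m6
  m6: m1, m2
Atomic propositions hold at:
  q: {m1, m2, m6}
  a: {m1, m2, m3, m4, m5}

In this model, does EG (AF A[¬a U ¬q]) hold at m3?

Sat(¬a) = {m0, m6}
Sat(¬q) = {m0, m3, m4, m5}
A[¬a U ¬q]: least fixpoint, start Z0 = Sat(¬q) = {m0, m3, m4, m5}, add states in Sat(¬a) with every successor in Z. Already a fixed point.
Sat(A[¬a U ¬q]) = {m0, m3, m4, m5}
AF A[¬a U ¬q]: least fixpoint, start Z0 = {m0, m3, m4, m5}, add states with every successor in Z. Z1 = {m0, m1, m3, m4, m5}; fixed.
Sat(AF A[¬a U ¬q]) = {m0, m1, m3, m4, m5}
EG (AF A[¬a U ¬q]): greatest fixpoint, start Z0 = {m0, m1, m3, m4, m5}, keep only states in Sat with some successor in Z. Z1 = {m1, m4, m5}; Z2 = {m1, m5}; Z3 = {m5}; fixed.
Sat(EG (AF A[¬a U ¬q])) = {m5}
m3 ∉ Sat(EG (AF A[¬a U ¬q])) = {m5}, so the formula does not hold at m3.

No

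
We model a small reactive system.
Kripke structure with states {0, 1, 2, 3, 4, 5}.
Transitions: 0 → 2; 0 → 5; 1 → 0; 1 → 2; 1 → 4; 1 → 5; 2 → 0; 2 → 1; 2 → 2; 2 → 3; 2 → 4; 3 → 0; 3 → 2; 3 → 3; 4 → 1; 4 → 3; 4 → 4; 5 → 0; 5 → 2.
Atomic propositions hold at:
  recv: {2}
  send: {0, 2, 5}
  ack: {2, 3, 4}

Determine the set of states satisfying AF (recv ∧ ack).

Sat(recv ∧ ack) = {2}
AF (recv ∧ ack): least fixpoint, start Z0 = {2}, add states with every successor in Z. Already a fixed point.
Sat(AF (recv ∧ ack)) = {2}

{2}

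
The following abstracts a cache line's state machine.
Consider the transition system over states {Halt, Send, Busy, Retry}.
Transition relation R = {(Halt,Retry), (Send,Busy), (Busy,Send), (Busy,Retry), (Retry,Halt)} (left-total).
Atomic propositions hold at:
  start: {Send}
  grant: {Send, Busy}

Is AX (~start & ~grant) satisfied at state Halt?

Yes

Sat(~start) = {Halt, Busy, Retry}
Sat(~grant) = {Halt, Retry}
Sat(~start & ~grant) = {Halt, Retry}
Sat(AX (~start & ~grant)) = {s : every successor in {Halt, Retry}} = {Halt, Retry}
Halt ∈ Sat(AX (~start & ~grant)) = {Halt, Retry}, so the formula holds at Halt.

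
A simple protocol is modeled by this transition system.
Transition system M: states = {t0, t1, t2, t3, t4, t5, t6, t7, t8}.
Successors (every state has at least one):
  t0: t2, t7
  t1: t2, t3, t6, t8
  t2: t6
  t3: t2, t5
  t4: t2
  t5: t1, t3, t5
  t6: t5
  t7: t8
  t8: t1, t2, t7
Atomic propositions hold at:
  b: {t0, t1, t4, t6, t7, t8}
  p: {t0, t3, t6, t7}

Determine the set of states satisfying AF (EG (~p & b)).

Sat(~p) = {t1, t2, t4, t5, t8}
Sat(~p & b) = {t1, t4, t8}
EG (~p & b): greatest fixpoint, start Z0 = {t1, t4, t8}, keep only states in Sat with some successor in Z. Z1 = {t1, t8}; fixed.
Sat(EG (~p & b)) = {t1, t8}
AF (EG (~p & b)): least fixpoint, start Z0 = {t1, t8}, add states with every successor in Z. Z1 = {t1, t7, t8}; fixed.
Sat(AF (EG (~p & b))) = {t1, t7, t8}

{t1, t7, t8}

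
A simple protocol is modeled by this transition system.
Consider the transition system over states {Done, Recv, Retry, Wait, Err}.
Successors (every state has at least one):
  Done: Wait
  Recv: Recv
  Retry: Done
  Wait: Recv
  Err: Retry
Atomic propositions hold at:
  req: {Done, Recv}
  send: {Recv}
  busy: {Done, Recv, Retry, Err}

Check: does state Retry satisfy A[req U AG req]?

No

AG req: greatest fixpoint, start Z0 = {Done, Recv}, keep only states in Sat with every successor in Z. Z1 = {Recv}; fixed.
Sat(AG req) = {Recv}
A[req U AG req]: least fixpoint, start Z0 = Sat(AG req) = {Recv}, add states in Sat(req) with every successor in Z. Already a fixed point.
Sat(A[req U AG req]) = {Recv}
Retry ∉ Sat(A[req U AG req]) = {Recv}, so the formula does not hold at Retry.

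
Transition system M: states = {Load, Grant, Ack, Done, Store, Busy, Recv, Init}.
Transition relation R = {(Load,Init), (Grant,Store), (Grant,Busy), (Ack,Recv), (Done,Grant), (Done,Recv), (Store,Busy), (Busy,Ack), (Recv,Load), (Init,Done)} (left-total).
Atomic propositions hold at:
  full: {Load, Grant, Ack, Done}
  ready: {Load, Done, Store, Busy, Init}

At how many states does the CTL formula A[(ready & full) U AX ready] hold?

Sat(ready & full) = {Load, Done}
Sat(AX ready) = {s : every successor in {Load, Done, Store, Busy, Init}} = {Load, Grant, Store, Recv, Init}
A[(ready & full) U AX ready]: least fixpoint, start Z0 = Sat(AX ready) = {Load, Grant, Store, Recv, Init}, add states in Sat(ready & full) with every successor in Z. Z1 = {Load, Grant, Done, Store, Recv, Init}; fixed.
Sat(A[(ready & full) U AX ready]) = {Load, Grant, Done, Store, Recv, Init}
|Sat(A[(ready & full) U AX ready])| = |{Load, Grant, Done, Store, Recv, Init}| = 6.

6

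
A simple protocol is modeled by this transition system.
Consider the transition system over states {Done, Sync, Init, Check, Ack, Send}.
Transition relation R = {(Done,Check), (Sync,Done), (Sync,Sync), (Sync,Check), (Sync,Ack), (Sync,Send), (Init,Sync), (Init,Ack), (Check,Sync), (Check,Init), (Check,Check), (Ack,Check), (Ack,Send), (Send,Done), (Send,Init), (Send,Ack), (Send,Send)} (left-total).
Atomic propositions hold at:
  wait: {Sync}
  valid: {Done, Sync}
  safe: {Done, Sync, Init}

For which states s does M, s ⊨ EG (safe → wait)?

Sat(safe → wait) = {Sync, Check, Ack, Send}
EG (safe → wait): greatest fixpoint, start Z0 = {Sync, Check, Ack, Send}, keep only states in Sat with some successor in Z. Already a fixed point.
Sat(EG (safe → wait)) = {Sync, Check, Ack, Send}

{Sync, Check, Ack, Send}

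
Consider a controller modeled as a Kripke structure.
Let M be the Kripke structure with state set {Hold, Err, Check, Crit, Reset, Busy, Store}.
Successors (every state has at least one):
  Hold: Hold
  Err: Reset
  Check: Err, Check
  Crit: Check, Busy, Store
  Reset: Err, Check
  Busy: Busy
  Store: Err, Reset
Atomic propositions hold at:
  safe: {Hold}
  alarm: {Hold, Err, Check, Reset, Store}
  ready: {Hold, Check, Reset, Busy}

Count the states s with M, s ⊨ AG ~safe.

Sat(~safe) = {Err, Check, Crit, Reset, Busy, Store}
AG ~safe: greatest fixpoint, start Z0 = {Err, Check, Crit, Reset, Busy, Store}, keep only states in Sat with every successor in Z. Already a fixed point.
Sat(AG ~safe) = {Err, Check, Crit, Reset, Busy, Store}
|Sat(AG ~safe)| = |{Err, Check, Crit, Reset, Busy, Store}| = 6.

6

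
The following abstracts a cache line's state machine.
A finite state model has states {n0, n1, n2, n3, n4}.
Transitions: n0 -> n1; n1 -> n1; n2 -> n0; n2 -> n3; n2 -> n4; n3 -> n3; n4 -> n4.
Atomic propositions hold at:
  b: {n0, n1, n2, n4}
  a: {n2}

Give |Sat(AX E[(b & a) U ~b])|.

Sat(b & a) = {n2}
Sat(~b) = {n3}
E[(b & a) U ~b]: least fixpoint, start Z0 = Sat(~b) = {n3}, add states in Sat(b & a) with some successor in Z. Z1 = {n2, n3}; fixed.
Sat(E[(b & a) U ~b]) = {n2, n3}
Sat(AX E[(b & a) U ~b]) = {s : every successor in {n2, n3}} = {n3}
|Sat(AX E[(b & a) U ~b])| = |{n3}| = 1.

1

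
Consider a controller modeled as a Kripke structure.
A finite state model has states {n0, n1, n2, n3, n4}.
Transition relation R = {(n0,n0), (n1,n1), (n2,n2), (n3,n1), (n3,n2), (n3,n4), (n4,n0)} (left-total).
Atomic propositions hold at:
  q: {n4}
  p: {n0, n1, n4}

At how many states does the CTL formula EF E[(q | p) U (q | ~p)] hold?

3

Sat(q | p) = {n0, n1, n4}
Sat(~p) = {n2, n3}
Sat(q | ~p) = {n2, n3, n4}
E[(q | p) U (q | ~p)]: least fixpoint, start Z0 = Sat((q | ~p)) = {n2, n3, n4}, add states in Sat(q | p) with some successor in Z. Already a fixed point.
Sat(E[(q | p) U (q | ~p)]) = {n2, n3, n4}
EF E[(q | p) U (q | ~p)]: least fixpoint, start Z0 = {n2, n3, n4}, add states with some successor in Z. Already a fixed point.
Sat(EF E[(q | p) U (q | ~p)]) = {n2, n3, n4}
|Sat(EF E[(q | p) U (q | ~p)])| = |{n2, n3, n4}| = 3.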